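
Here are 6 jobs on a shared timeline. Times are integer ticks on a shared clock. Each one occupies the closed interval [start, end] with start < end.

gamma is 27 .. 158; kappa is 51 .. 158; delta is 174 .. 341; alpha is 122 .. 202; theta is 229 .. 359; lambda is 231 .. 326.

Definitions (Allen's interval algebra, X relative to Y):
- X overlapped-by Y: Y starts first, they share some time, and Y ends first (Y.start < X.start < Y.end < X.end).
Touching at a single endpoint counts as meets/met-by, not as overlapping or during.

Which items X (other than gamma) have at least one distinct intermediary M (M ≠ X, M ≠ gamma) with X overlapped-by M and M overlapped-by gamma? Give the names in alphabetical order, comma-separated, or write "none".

delta

Target gamma = [27, 158].
Intermediaries M with M overlapped-by gamma: alpha.
Via alpha — items with X overlapped-by alpha: delta.
Union: delta.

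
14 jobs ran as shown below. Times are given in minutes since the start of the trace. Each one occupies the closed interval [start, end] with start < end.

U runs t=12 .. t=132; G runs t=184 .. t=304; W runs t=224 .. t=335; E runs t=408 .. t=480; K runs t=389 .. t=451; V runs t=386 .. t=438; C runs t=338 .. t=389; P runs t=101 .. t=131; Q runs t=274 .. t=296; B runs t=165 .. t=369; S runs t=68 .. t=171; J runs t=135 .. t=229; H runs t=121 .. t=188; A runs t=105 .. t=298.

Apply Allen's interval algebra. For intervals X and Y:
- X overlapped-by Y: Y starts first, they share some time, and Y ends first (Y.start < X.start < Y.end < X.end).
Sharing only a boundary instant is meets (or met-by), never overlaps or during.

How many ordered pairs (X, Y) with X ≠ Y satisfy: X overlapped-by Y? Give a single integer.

24

Checking all 182 ordered pairs for relation 'overlapped-by'; matching pairs in alphabetical order:
(A, P): A overlapped-by P ✓
(A, S): A overlapped-by S ✓
(A, U): A overlapped-by U ✓
(B, A): B overlapped-by A ✓
(B, H): B overlapped-by H ✓
(B, J): B overlapped-by J ✓
(B, S): B overlapped-by S ✓
(C, B): C overlapped-by B ✓
(E, K): E overlapped-by K ✓
(E, V): E overlapped-by V ✓
(G, A): G overlapped-by A ✓
(G, H): G overlapped-by H ✓
(G, J): G overlapped-by J ✓
(H, P): H overlapped-by P ✓
(H, S): H overlapped-by S ✓
(H, U): H overlapped-by U ✓
(J, H): J overlapped-by H ✓
(J, S): J overlapped-by S ✓
(K, V): K overlapped-by V ✓
(S, U): S overlapped-by U ✓
(V, C): V overlapped-by C ✓
(W, A): W overlapped-by A ✓
(W, G): W overlapped-by G ✓
(W, J): W overlapped-by J ✓
Count: 24.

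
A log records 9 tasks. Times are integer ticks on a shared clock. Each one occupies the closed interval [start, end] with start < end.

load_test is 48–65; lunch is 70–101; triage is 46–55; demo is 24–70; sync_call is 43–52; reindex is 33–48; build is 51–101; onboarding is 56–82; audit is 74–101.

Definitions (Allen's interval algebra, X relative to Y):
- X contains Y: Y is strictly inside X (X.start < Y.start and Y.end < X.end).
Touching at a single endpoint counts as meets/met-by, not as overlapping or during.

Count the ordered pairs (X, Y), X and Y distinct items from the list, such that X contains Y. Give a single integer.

Checking all 72 ordered pairs for relation 'contains'; matching pairs in alphabetical order:
(build, onboarding): build contains onboarding ✓
(demo, load_test): demo contains load_test ✓
(demo, reindex): demo contains reindex ✓
(demo, sync_call): demo contains sync_call ✓
(demo, triage): demo contains triage ✓
Count: 5.

5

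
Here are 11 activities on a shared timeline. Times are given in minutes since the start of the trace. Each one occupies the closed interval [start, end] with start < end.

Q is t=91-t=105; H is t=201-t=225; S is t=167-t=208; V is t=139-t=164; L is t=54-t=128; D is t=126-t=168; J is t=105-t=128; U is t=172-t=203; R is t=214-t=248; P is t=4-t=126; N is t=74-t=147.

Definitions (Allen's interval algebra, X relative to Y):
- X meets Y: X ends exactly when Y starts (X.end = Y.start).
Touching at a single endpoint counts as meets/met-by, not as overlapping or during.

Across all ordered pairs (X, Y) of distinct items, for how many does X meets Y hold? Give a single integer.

2

Checking all 110 ordered pairs for relation 'meets'; matching pairs in alphabetical order:
(P, D): P meets D ✓
(Q, J): Q meets J ✓
Count: 2.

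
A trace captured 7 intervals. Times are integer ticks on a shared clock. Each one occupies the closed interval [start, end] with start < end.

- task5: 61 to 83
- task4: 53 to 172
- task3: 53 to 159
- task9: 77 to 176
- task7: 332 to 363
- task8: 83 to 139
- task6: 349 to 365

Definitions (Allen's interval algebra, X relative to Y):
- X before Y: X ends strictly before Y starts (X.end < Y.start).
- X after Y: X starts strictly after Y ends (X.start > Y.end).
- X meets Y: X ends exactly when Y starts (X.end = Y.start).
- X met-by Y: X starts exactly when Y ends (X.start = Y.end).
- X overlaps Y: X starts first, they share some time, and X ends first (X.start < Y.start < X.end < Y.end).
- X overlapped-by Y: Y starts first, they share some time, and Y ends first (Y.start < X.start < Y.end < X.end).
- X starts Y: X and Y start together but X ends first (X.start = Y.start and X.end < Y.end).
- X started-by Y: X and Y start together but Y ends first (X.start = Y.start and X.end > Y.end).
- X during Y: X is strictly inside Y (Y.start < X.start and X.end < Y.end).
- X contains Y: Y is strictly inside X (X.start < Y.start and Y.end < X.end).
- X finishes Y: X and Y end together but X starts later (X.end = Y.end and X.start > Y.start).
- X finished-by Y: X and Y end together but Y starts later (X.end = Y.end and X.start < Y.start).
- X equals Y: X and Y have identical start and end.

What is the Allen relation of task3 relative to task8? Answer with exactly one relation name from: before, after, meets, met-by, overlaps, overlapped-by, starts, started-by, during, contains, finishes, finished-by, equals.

contains

task3 = [53, 159]; task8 = [83, 139].
Compare endpoints: task3.start < task8.start, task3.start < task8.end, task3.end > task8.start, task3.end > task8.end.
That pattern is 'contains'.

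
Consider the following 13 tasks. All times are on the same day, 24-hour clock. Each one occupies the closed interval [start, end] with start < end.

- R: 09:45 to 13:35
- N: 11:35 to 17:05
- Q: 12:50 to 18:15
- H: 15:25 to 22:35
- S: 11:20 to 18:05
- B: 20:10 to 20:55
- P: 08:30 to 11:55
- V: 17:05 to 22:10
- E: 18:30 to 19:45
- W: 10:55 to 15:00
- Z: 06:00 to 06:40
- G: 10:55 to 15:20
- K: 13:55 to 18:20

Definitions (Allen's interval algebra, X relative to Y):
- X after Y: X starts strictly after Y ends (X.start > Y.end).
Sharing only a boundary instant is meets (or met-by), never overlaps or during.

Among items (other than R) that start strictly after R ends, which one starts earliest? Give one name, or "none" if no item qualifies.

K

Target R = [09:45, 13:35].
B [20:10, 20:55] → after → candidate.
E [18:30, 19:45] → after → candidate.
G [10:55, 15:20] → overlapped-by → excluded.
H [15:25, 22:35] → after → candidate.
K [13:55, 18:20] → after → candidate.
N [11:35, 17:05] → overlapped-by → excluded.
P [08:30, 11:55] → overlaps → excluded.
Q [12:50, 18:15] → overlapped-by → excluded.
S [11:20, 18:05] → overlapped-by → excluded.
V [17:05, 22:10] → after → candidate.
W [10:55, 15:00] → overlapped-by → excluded.
Z [06:00, 06:40] → before → excluded.
Among candidates, earliest start is 13:55 → K.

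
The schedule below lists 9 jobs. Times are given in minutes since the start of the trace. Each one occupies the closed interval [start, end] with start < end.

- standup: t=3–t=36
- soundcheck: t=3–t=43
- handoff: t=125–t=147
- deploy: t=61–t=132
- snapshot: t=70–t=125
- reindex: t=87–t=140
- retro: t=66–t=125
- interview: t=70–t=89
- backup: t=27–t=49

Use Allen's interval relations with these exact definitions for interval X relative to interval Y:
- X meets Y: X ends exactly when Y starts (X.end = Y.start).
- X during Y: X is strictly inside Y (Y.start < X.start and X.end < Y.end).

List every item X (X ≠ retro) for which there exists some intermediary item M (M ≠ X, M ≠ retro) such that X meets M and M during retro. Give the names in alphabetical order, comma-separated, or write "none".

none

Target retro = [t=66, t=125].
Intermediaries M with M during retro: interview.
Via interview — items with X meets interview: none.
Union: none.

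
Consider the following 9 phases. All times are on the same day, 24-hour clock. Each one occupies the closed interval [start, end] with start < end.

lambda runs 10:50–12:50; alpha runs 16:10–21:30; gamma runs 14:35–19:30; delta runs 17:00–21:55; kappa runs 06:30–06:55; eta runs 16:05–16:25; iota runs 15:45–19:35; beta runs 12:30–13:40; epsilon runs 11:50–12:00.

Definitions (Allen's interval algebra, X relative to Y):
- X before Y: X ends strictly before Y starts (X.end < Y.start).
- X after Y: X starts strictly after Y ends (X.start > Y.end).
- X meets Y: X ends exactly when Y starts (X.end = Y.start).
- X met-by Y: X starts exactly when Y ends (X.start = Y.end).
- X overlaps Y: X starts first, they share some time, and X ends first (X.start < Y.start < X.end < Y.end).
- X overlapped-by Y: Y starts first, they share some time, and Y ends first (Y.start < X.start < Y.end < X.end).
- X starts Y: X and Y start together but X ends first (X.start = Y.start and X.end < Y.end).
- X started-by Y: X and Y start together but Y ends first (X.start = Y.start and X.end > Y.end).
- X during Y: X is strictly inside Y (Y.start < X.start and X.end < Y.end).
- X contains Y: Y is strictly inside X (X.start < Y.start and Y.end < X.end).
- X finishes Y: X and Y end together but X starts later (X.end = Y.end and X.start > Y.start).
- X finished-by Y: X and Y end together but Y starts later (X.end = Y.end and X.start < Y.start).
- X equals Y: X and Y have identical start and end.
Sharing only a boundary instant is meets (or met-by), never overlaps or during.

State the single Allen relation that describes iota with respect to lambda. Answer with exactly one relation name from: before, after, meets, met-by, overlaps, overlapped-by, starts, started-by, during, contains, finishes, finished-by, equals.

after

iota = [15:45, 19:35]; lambda = [10:50, 12:50].
Compare endpoints: iota.start > lambda.start, iota.start > lambda.end, iota.end > lambda.start, iota.end > lambda.end.
That pattern is 'after'.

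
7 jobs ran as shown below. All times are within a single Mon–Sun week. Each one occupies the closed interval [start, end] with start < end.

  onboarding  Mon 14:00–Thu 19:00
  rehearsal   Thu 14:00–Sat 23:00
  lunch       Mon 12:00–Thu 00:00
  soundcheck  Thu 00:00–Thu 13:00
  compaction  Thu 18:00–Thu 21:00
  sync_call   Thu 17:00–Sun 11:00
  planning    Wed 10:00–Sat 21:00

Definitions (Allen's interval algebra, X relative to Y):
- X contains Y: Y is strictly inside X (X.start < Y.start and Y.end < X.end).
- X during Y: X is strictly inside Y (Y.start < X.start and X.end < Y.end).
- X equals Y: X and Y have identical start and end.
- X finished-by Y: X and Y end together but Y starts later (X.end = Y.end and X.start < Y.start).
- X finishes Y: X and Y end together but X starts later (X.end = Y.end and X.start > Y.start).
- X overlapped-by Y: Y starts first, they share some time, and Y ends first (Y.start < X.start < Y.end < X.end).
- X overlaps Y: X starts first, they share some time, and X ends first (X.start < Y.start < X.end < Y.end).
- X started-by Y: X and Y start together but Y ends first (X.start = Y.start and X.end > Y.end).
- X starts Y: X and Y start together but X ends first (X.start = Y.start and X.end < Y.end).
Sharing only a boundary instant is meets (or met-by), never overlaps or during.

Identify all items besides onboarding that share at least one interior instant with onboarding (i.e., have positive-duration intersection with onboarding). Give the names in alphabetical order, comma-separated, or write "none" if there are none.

compaction, lunch, planning, rehearsal, soundcheck, sync_call

Target onboarding = [Mon 14:00, Thu 19:00].
compaction [Thu 18:00, Thu 21:00] → overlapped-by → yes.
lunch [Mon 12:00, Thu 00:00] → overlaps → yes.
planning [Wed 10:00, Sat 21:00] → overlapped-by → yes.
rehearsal [Thu 14:00, Sat 23:00] → overlapped-by → yes.
soundcheck [Thu 00:00, Thu 13:00] → during → yes.
sync_call [Thu 17:00, Sun 11:00] → overlapped-by → yes.
Result: compaction, lunch, planning, rehearsal, soundcheck, sync_call.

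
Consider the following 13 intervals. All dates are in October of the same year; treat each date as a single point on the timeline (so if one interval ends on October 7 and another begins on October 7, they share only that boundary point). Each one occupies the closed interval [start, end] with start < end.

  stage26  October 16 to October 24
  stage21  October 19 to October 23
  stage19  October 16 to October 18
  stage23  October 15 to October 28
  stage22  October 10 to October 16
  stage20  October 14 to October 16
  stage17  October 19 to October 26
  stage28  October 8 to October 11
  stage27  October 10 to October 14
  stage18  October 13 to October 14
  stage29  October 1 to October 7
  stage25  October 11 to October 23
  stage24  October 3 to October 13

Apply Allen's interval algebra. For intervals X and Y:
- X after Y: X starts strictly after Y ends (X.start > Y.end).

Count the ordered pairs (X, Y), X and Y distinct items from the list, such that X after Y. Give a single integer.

Checking all 156 ordered pairs for relation 'after'; matching pairs in alphabetical order:
(stage17, stage18): stage17 after stage18 ✓
(stage17, stage19): stage17 after stage19 ✓
(stage17, stage20): stage17 after stage20 ✓
(stage17, stage22): stage17 after stage22 ✓
(stage17, stage24): stage17 after stage24 ✓
(stage17, stage27): stage17 after stage27 ✓
(stage17, stage28): stage17 after stage28 ✓
(stage17, stage29): stage17 after stage29 ✓
(stage18, stage28): stage18 after stage28 ✓
(stage18, stage29): stage18 after stage29 ✓
(stage19, stage18): stage19 after stage18 ✓
(stage19, stage24): stage19 after stage24 ✓
(stage19, stage27): stage19 after stage27 ✓
(stage19, stage28): stage19 after stage28 ✓
(stage19, stage29): stage19 after stage29 ✓
(stage20, stage24): stage20 after stage24 ✓
(stage20, stage28): stage20 after stage28 ✓
(stage20, stage29): stage20 after stage29 ✓
(stage21, stage18): stage21 after stage18 ✓
(stage21, stage19): stage21 after stage19 ✓
(stage21, stage20): stage21 after stage20 ✓
(stage21, stage22): stage21 after stage22 ✓
(stage21, stage24): stage21 after stage24 ✓
(stage21, stage27): stage21 after stage27 ✓
... plus 16 further pairs not listed.
Count: 40.

40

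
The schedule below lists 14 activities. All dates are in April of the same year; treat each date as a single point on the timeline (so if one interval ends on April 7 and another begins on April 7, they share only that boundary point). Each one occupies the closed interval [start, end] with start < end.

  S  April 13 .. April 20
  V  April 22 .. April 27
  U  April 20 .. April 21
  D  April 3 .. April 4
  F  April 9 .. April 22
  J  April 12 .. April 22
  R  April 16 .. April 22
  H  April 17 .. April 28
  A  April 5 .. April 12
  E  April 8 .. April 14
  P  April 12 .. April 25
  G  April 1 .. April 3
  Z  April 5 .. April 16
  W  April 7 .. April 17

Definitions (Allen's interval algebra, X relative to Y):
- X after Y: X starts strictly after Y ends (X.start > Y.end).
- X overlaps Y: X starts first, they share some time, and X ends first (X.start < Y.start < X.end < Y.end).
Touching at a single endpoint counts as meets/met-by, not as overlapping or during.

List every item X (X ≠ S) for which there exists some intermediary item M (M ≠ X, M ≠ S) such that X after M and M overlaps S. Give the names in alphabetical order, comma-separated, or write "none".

Target S = [April 13, April 20].
Intermediaries M with M overlaps S: E, W, Z.
Via E — items with X after E: H, R, U, V.
Via W — items with X after W: U, V.
Via Z — items with X after Z: H, U, V.
Union: H, R, U, V.

H, R, U, V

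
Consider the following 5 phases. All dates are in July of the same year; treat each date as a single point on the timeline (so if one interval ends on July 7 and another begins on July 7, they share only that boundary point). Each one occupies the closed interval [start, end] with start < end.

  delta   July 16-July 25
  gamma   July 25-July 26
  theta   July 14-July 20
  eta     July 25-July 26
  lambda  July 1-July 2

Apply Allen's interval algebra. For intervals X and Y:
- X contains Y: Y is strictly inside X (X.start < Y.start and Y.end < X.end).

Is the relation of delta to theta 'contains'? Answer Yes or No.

No

delta = [July 16, July 25], theta = [July 14, July 20].
Actual relation of delta to theta: overlapped-by.
Asked whether 'contains' holds → No.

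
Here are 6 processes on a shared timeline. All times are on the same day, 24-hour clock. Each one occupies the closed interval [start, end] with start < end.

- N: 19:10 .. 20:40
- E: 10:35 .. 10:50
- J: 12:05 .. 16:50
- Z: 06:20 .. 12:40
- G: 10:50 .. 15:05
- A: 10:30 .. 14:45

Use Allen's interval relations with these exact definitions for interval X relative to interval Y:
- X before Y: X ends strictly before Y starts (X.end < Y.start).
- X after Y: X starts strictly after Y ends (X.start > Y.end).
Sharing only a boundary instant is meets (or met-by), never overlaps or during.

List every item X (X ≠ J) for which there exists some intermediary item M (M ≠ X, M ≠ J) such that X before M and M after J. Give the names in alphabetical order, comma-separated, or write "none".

A, E, G, Z

Target J = [12:05, 16:50].
Intermediaries M with M after J: N.
Via N — items with X before N: A, E, G, Z.
Union: A, E, G, Z.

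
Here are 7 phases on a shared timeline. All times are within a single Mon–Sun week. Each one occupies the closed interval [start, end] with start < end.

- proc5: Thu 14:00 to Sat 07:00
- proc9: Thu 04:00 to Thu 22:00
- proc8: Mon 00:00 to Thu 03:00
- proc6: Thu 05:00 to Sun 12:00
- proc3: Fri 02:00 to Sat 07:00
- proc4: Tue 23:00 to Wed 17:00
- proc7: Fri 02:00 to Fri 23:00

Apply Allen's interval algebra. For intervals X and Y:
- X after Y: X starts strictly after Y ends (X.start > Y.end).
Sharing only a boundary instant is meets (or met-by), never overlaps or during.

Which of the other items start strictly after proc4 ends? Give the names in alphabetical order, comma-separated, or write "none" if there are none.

proc3, proc5, proc6, proc7, proc9

Target proc4 = [Tue 23:00, Wed 17:00].
proc3 [Fri 02:00, Sat 07:00] → after → yes.
proc5 [Thu 14:00, Sat 07:00] → after → yes.
proc6 [Thu 05:00, Sun 12:00] → after → yes.
proc7 [Fri 02:00, Fri 23:00] → after → yes.
proc8 [Mon 00:00, Thu 03:00] → contains → no.
proc9 [Thu 04:00, Thu 22:00] → after → yes.
Result: proc3, proc5, proc6, proc7, proc9.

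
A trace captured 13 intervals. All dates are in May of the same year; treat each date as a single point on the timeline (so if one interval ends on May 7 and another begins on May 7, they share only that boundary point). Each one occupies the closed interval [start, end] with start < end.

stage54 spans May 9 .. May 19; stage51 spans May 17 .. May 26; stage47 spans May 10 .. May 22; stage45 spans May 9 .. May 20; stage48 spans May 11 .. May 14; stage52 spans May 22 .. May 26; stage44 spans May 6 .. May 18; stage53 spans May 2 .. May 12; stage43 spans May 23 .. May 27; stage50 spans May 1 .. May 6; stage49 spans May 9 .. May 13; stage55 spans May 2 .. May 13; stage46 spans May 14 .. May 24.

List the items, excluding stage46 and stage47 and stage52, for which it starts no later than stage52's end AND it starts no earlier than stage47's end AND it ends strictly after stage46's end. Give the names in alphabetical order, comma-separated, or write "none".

stage43

Conditions: its start is no later than stage52's end (X.start <= May 26) AND its start is no earlier than stage47's end (X.start >= May 22) AND its end is strictly after stage46's end (X.end > May 24).
stage43: start May 23 <= May 26? ✓; start May 23 >= May 22? ✓; end May 27 > May 24? ✓ → yes.
stage44: start May 6 <= May 26? ✓; start May 6 >= May 22? ✗; end May 18 > May 24? ✗ → no.
stage45: start May 9 <= May 26? ✓; start May 9 >= May 22? ✗; end May 20 > May 24? ✗ → no.
stage48: start May 11 <= May 26? ✓; start May 11 >= May 22? ✗; end May 14 > May 24? ✗ → no.
stage49: start May 9 <= May 26? ✓; start May 9 >= May 22? ✗; end May 13 > May 24? ✗ → no.
stage50: start May 1 <= May 26? ✓; start May 1 >= May 22? ✗; end May 6 > May 24? ✗ → no.
stage51: start May 17 <= May 26? ✓; start May 17 >= May 22? ✗; end May 26 > May 24? ✓ → no.
stage53: start May 2 <= May 26? ✓; start May 2 >= May 22? ✗; end May 12 > May 24? ✗ → no.
stage54: start May 9 <= May 26? ✓; start May 9 >= May 22? ✗; end May 19 > May 24? ✗ → no.
stage55: start May 2 <= May 26? ✓; start May 2 >= May 22? ✗; end May 13 > May 24? ✗ → no.
Result: stage43.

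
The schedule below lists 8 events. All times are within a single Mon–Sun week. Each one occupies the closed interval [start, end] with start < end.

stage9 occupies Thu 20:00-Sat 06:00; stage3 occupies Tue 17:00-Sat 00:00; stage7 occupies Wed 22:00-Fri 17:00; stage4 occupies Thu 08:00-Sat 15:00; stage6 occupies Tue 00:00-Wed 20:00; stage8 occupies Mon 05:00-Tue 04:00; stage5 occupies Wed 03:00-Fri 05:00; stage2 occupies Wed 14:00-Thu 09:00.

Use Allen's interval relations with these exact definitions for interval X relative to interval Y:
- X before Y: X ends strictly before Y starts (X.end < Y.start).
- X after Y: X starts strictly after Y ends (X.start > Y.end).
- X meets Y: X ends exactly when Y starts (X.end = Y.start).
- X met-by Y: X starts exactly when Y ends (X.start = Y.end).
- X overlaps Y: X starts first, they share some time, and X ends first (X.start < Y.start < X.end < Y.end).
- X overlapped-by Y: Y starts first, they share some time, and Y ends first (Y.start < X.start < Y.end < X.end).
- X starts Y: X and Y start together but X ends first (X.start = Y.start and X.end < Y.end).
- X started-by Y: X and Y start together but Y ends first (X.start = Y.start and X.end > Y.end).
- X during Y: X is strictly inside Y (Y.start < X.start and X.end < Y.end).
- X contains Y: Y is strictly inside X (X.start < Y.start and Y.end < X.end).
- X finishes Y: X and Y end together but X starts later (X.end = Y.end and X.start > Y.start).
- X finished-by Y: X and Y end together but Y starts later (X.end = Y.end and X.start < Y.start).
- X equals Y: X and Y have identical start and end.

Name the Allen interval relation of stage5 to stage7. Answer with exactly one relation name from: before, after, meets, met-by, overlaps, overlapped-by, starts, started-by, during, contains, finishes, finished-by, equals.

overlaps

stage5 = [Wed 03:00, Fri 05:00]; stage7 = [Wed 22:00, Fri 17:00].
Compare endpoints: stage5.start < stage7.start, stage5.start < stage7.end, stage5.end > stage7.start, stage5.end < stage7.end.
That pattern is 'overlaps'.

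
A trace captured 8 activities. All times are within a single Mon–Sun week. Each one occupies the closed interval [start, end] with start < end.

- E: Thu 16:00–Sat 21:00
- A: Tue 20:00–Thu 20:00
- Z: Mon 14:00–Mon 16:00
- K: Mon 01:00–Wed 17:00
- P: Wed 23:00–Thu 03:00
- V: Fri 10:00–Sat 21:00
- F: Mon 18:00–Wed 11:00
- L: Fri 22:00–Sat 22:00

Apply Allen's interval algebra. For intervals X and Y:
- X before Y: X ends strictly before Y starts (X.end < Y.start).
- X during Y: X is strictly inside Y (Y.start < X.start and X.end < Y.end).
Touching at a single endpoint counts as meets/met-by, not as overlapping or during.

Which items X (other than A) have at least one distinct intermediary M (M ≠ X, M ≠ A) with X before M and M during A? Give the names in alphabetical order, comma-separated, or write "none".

Target A = [Tue 20:00, Thu 20:00].
Intermediaries M with M during A: P.
Via P — items with X before P: F, K, Z.
Union: F, K, Z.

F, K, Z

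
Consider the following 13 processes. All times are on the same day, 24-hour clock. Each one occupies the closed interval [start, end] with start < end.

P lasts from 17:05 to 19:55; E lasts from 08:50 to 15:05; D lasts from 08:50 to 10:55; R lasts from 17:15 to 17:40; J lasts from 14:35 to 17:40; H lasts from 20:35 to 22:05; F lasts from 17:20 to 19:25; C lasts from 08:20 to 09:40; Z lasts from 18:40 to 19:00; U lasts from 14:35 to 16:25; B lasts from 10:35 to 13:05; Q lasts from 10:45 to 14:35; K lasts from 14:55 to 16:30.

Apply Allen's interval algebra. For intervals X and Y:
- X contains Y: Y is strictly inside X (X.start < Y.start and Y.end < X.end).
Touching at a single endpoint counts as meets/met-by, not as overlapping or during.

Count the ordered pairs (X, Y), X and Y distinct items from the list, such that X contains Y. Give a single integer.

Checking all 156 ordered pairs for relation 'contains'; matching pairs in alphabetical order:
(E, B): E contains B ✓
(E, Q): E contains Q ✓
(F, Z): F contains Z ✓
(J, K): J contains K ✓
(P, F): P contains F ✓
(P, R): P contains R ✓
(P, Z): P contains Z ✓
Count: 7.

7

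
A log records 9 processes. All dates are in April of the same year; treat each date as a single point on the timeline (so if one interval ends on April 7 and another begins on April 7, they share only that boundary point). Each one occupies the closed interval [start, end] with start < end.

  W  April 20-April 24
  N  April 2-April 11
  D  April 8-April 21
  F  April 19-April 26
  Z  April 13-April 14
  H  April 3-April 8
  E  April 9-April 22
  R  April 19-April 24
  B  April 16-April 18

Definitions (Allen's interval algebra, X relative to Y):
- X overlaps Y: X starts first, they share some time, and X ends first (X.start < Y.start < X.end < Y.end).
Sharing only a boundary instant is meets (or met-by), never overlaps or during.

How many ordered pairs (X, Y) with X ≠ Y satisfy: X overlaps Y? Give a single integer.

Checking all 72 ordered pairs for relation 'overlaps'; matching pairs in alphabetical order:
(D, E): D overlaps E ✓
(D, F): D overlaps F ✓
(D, R): D overlaps R ✓
(D, W): D overlaps W ✓
(E, F): E overlaps F ✓
(E, R): E overlaps R ✓
(E, W): E overlaps W ✓
(N, D): N overlaps D ✓
(N, E): N overlaps E ✓
Count: 9.

9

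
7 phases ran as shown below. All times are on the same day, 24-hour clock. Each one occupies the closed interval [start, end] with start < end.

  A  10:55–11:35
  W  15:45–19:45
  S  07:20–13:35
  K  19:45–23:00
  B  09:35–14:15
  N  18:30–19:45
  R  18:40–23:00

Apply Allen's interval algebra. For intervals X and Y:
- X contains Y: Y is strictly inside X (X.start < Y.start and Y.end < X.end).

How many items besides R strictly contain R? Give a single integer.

0

Target R = [18:40, 23:00].
A [10:55, 11:35] → before → no.
B [09:35, 14:15] → before → no.
K [19:45, 23:00] → finishes → no.
N [18:30, 19:45] → overlaps → no.
S [07:20, 13:35] → before → no.
W [15:45, 19:45] → overlaps → no.
Total: 0.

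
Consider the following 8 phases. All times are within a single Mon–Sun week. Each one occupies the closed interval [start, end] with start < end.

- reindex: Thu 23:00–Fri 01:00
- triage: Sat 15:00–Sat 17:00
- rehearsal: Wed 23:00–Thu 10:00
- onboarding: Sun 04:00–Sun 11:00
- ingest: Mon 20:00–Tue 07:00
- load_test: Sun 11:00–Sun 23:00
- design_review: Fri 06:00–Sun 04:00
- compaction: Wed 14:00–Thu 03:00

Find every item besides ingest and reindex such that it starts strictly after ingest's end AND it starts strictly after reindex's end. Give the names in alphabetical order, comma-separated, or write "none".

design_review, load_test, onboarding, triage

Conditions: its start is strictly after ingest's end (X.start > Tue 07:00) AND its start is strictly after reindex's end (X.start > Fri 01:00).
compaction: start Wed 14:00 > Tue 07:00? ✓; start Wed 14:00 > Fri 01:00? ✗ → no.
design_review: start Fri 06:00 > Tue 07:00? ✓; start Fri 06:00 > Fri 01:00? ✓ → yes.
load_test: start Sun 11:00 > Tue 07:00? ✓; start Sun 11:00 > Fri 01:00? ✓ → yes.
onboarding: start Sun 04:00 > Tue 07:00? ✓; start Sun 04:00 > Fri 01:00? ✓ → yes.
rehearsal: start Wed 23:00 > Tue 07:00? ✓; start Wed 23:00 > Fri 01:00? ✗ → no.
triage: start Sat 15:00 > Tue 07:00? ✓; start Sat 15:00 > Fri 01:00? ✓ → yes.
Result: design_review, load_test, onboarding, triage.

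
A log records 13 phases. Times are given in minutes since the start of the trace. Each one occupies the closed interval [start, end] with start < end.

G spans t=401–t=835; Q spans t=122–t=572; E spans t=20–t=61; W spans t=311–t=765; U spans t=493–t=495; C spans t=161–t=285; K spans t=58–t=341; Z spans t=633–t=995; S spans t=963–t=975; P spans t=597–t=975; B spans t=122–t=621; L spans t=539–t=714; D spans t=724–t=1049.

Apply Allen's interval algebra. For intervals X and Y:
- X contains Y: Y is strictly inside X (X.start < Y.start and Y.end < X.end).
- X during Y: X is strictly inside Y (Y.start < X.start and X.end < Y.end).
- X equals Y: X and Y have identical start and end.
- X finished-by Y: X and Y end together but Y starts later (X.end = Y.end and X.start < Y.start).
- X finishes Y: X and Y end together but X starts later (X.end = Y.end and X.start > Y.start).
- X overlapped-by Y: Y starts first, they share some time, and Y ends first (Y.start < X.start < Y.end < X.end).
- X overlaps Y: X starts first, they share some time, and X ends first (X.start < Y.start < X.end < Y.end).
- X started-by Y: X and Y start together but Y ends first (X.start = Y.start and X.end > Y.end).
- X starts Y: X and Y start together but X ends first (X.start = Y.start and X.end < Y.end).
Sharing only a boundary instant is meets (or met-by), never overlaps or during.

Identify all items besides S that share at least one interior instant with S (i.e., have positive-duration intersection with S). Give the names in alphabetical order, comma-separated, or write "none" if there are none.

D, P, Z

Target S = [t=963, t=975].
B [t=122, t=621] → before → no.
C [t=161, t=285] → before → no.
D [t=724, t=1049] → contains → yes.
E [t=20, t=61] → before → no.
G [t=401, t=835] → before → no.
K [t=58, t=341] → before → no.
L [t=539, t=714] → before → no.
P [t=597, t=975] → finished-by → yes.
Q [t=122, t=572] → before → no.
U [t=493, t=495] → before → no.
W [t=311, t=765] → before → no.
Z [t=633, t=995] → contains → yes.
Result: D, P, Z.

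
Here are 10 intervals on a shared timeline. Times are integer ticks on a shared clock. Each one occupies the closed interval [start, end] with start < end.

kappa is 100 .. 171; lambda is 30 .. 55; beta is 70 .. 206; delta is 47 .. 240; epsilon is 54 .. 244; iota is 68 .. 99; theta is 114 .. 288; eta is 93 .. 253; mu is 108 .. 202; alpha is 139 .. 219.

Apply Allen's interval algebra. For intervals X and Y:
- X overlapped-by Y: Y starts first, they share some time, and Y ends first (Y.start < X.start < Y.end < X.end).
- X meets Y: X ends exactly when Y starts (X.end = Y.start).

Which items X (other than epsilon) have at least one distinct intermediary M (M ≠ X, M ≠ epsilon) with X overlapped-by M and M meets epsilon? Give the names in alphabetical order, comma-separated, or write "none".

Target epsilon = [54, 244].
Intermediaries M with M meets epsilon: none.
Union: none.

none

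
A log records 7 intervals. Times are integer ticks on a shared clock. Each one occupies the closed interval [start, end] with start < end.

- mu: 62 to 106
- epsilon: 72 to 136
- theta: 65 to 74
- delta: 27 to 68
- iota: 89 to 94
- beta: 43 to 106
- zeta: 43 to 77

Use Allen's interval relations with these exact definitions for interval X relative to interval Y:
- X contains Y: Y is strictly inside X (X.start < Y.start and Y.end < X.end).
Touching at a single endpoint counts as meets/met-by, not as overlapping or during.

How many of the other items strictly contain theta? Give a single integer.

3

Target theta = [65, 74].
beta [43, 106] → contains → counts.
delta [27, 68] → overlaps → no.
epsilon [72, 136] → overlapped-by → no.
iota [89, 94] → after → no.
mu [62, 106] → contains → counts.
zeta [43, 77] → contains → counts.
Total: 3.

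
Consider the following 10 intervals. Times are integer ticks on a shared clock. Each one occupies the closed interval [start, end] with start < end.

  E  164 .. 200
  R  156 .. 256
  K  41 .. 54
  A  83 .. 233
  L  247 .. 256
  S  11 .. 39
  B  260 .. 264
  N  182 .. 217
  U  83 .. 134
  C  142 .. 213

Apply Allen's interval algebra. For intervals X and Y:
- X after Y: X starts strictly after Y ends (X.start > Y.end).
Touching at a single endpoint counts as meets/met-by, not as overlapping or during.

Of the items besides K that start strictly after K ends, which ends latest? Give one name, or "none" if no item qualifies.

B

Target K = [41, 54].
A [83, 233] → after → candidate.
B [260, 264] → after → candidate.
C [142, 213] → after → candidate.
E [164, 200] → after → candidate.
L [247, 256] → after → candidate.
N [182, 217] → after → candidate.
R [156, 256] → after → candidate.
S [11, 39] → before → excluded.
U [83, 134] → after → candidate.
Among candidates, latest end is 264 → B.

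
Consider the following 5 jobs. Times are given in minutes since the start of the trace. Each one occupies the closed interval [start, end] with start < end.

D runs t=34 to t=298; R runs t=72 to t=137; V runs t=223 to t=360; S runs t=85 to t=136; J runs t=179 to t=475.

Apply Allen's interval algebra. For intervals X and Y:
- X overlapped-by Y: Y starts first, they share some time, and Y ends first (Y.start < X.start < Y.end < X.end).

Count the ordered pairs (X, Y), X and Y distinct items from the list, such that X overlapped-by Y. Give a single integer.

2

Checking all 20 ordered pairs for relation 'overlapped-by'; matching pairs in alphabetical order:
(J, D): J overlapped-by D ✓
(V, D): V overlapped-by D ✓
Count: 2.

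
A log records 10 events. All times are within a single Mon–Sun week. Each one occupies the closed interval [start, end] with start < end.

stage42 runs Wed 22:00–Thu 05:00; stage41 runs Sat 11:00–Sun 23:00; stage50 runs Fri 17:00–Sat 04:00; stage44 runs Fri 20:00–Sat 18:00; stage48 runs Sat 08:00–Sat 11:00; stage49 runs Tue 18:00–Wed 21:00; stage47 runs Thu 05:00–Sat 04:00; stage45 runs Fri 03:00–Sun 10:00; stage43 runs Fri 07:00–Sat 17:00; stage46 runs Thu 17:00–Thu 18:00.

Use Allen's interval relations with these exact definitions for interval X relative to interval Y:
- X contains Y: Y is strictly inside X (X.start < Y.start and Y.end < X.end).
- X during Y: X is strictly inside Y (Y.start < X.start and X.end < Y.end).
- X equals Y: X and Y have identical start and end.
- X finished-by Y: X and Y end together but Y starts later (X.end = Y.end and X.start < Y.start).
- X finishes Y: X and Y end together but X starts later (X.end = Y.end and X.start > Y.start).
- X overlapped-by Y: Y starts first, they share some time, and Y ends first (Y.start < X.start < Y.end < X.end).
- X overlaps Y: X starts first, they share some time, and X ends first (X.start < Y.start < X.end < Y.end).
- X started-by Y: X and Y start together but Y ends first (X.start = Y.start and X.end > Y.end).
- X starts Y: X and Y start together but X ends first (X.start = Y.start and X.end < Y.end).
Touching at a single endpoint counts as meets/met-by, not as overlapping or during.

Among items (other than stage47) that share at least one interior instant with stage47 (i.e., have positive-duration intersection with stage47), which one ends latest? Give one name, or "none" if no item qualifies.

stage45

Target stage47 = [Thu 05:00, Sat 04:00].
stage41 [Sat 11:00, Sun 23:00] → after → excluded.
stage42 [Wed 22:00, Thu 05:00] → meets → excluded.
stage43 [Fri 07:00, Sat 17:00] → overlapped-by → candidate.
stage44 [Fri 20:00, Sat 18:00] → overlapped-by → candidate.
stage45 [Fri 03:00, Sun 10:00] → overlapped-by → candidate.
stage46 [Thu 17:00, Thu 18:00] → during → candidate.
stage48 [Sat 08:00, Sat 11:00] → after → excluded.
stage49 [Tue 18:00, Wed 21:00] → before → excluded.
stage50 [Fri 17:00, Sat 04:00] → finishes → candidate.
Among candidates, latest end is Sun 10:00 → stage45.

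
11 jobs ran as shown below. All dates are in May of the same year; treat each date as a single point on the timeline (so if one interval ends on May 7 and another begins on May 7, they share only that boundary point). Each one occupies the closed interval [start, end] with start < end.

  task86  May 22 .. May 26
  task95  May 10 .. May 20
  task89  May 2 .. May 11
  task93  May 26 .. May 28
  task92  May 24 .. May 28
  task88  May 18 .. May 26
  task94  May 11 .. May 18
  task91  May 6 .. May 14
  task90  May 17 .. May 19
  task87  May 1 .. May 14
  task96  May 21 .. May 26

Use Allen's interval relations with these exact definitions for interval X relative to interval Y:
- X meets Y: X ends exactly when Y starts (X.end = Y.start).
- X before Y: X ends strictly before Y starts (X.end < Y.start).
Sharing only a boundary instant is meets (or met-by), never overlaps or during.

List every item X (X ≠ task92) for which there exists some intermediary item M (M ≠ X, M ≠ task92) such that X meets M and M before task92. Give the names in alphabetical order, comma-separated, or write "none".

Target task92 = [May 24, May 28].
Intermediaries M with M before task92: task87, task89, task90, task91, task94, task95.
Via task87 — items with X meets task87: none.
Via task89 — items with X meets task89: none.
Via task90 — items with X meets task90: none.
Via task91 — items with X meets task91: none.
Via task94 — items with X meets task94: task89.
Via task95 — items with X meets task95: none.
Union: task89.

task89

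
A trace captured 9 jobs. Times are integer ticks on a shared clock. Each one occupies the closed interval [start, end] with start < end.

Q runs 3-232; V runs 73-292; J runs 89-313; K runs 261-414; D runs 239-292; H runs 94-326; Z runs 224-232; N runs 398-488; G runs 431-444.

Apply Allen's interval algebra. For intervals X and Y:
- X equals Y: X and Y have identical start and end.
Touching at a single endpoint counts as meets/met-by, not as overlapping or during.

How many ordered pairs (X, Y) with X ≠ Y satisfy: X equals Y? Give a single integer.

Checking all 72 ordered pairs for relation 'equals'; matching pairs in alphabetical order:
No pair satisfies it.
Count: 0.

0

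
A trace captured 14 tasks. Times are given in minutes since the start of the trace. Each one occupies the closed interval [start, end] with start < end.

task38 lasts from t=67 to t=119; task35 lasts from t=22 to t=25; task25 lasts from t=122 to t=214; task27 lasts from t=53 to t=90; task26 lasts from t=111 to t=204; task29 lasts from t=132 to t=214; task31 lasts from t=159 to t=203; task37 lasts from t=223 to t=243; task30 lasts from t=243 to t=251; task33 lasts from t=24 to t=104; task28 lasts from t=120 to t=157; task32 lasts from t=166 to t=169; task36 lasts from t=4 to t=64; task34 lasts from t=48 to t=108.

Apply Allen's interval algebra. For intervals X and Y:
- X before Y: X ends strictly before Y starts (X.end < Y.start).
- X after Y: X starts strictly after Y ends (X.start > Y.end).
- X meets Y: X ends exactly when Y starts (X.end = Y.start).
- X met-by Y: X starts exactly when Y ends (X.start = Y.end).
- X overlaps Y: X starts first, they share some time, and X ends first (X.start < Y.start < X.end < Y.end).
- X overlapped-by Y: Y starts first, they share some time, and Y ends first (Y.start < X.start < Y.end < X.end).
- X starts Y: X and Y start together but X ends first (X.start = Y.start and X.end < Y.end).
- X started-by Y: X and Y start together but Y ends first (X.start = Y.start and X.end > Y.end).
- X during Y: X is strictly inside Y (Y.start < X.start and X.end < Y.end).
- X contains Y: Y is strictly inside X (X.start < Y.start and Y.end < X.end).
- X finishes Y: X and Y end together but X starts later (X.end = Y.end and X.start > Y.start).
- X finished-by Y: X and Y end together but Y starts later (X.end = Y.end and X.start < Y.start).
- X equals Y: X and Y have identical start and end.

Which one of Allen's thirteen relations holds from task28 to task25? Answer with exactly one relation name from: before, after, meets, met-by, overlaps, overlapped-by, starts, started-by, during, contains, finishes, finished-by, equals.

overlaps

task28 = [t=120, t=157]; task25 = [t=122, t=214].
Compare endpoints: task28.start < task25.start, task28.start < task25.end, task28.end > task25.start, task28.end < task25.end.
That pattern is 'overlaps'.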